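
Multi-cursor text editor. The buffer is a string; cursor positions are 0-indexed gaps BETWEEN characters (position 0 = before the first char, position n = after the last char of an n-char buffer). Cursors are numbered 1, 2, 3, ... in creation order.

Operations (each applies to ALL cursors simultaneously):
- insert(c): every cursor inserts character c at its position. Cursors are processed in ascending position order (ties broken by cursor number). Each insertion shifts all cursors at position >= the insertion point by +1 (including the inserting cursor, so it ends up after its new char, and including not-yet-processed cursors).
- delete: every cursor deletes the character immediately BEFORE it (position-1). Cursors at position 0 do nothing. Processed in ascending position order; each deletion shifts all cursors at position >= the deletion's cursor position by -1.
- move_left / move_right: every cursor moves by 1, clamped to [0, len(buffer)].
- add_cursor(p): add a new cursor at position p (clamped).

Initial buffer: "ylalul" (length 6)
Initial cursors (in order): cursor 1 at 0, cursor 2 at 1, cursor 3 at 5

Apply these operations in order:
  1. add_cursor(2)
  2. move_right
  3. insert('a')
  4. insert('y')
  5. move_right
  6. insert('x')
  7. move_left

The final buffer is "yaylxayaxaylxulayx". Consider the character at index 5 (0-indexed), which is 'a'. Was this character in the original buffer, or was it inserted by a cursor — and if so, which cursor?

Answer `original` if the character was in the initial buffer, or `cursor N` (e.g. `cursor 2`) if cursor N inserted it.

Answer: cursor 2

Derivation:
After op 1 (add_cursor(2)): buffer="ylalul" (len 6), cursors c1@0 c2@1 c4@2 c3@5, authorship ......
After op 2 (move_right): buffer="ylalul" (len 6), cursors c1@1 c2@2 c4@3 c3@6, authorship ......
After op 3 (insert('a')): buffer="yalaaalula" (len 10), cursors c1@2 c2@4 c4@6 c3@10, authorship .1.2.4...3
After op 4 (insert('y')): buffer="yaylayaaylulay" (len 14), cursors c1@3 c2@6 c4@9 c3@14, authorship .11.22.44...33
After op 5 (move_right): buffer="yaylayaaylulay" (len 14), cursors c1@4 c2@7 c4@10 c3@14, authorship .11.22.44...33
After op 6 (insert('x')): buffer="yaylxayaxaylxulayx" (len 18), cursors c1@5 c2@9 c4@13 c3@18, authorship .11.122.244.4..333
After op 7 (move_left): buffer="yaylxayaxaylxulayx" (len 18), cursors c1@4 c2@8 c4@12 c3@17, authorship .11.122.244.4..333
Authorship (.=original, N=cursor N): . 1 1 . 1 2 2 . 2 4 4 . 4 . . 3 3 3
Index 5: author = 2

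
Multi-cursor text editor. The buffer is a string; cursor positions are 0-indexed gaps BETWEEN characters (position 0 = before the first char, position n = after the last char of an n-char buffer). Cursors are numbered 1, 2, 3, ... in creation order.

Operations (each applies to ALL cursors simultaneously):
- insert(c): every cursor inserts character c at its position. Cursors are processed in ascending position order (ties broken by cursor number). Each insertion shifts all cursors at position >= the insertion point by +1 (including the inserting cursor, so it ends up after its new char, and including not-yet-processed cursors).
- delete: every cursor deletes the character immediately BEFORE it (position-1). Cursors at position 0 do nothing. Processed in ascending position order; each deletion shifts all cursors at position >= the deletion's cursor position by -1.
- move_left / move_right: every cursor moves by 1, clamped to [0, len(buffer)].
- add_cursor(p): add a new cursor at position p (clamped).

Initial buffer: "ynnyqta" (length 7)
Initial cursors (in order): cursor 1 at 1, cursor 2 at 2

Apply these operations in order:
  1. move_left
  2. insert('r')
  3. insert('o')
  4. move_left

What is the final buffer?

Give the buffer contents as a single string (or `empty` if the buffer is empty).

Answer: royronnyqta

Derivation:
After op 1 (move_left): buffer="ynnyqta" (len 7), cursors c1@0 c2@1, authorship .......
After op 2 (insert('r')): buffer="ryrnnyqta" (len 9), cursors c1@1 c2@3, authorship 1.2......
After op 3 (insert('o')): buffer="royronnyqta" (len 11), cursors c1@2 c2@5, authorship 11.22......
After op 4 (move_left): buffer="royronnyqta" (len 11), cursors c1@1 c2@4, authorship 11.22......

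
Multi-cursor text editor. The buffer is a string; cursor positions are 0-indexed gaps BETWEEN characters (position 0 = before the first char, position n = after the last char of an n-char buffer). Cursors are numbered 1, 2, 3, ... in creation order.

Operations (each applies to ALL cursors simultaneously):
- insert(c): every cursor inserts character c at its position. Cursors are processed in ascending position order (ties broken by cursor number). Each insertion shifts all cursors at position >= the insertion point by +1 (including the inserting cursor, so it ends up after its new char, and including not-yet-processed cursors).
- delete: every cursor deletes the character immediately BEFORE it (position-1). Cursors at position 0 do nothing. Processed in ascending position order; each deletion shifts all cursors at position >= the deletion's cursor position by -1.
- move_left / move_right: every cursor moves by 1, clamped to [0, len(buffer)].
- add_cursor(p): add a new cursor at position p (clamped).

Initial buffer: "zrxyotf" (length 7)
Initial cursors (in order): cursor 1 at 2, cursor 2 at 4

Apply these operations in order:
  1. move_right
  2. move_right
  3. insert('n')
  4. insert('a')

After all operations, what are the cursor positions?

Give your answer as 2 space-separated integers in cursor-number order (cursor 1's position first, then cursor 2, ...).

Answer: 6 10

Derivation:
After op 1 (move_right): buffer="zrxyotf" (len 7), cursors c1@3 c2@5, authorship .......
After op 2 (move_right): buffer="zrxyotf" (len 7), cursors c1@4 c2@6, authorship .......
After op 3 (insert('n')): buffer="zrxynotnf" (len 9), cursors c1@5 c2@8, authorship ....1..2.
After op 4 (insert('a')): buffer="zrxynaotnaf" (len 11), cursors c1@6 c2@10, authorship ....11..22.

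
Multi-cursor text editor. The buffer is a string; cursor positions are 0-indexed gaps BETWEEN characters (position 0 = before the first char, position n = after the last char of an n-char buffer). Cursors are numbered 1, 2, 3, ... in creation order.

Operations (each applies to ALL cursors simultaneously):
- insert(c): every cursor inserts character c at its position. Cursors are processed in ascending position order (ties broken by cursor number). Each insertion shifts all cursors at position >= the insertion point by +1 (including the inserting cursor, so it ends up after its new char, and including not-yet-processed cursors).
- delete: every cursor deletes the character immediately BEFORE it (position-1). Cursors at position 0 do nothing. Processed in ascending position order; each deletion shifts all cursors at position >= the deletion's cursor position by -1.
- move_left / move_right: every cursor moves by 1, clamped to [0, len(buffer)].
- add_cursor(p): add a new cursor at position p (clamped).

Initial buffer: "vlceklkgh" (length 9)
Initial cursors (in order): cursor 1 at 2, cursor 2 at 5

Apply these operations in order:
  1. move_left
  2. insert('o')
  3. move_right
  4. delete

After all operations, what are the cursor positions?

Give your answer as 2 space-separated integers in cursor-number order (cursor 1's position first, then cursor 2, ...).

After op 1 (move_left): buffer="vlceklkgh" (len 9), cursors c1@1 c2@4, authorship .........
After op 2 (insert('o')): buffer="volceoklkgh" (len 11), cursors c1@2 c2@6, authorship .1...2.....
After op 3 (move_right): buffer="volceoklkgh" (len 11), cursors c1@3 c2@7, authorship .1...2.....
After op 4 (delete): buffer="voceolkgh" (len 9), cursors c1@2 c2@5, authorship .1..2....

Answer: 2 5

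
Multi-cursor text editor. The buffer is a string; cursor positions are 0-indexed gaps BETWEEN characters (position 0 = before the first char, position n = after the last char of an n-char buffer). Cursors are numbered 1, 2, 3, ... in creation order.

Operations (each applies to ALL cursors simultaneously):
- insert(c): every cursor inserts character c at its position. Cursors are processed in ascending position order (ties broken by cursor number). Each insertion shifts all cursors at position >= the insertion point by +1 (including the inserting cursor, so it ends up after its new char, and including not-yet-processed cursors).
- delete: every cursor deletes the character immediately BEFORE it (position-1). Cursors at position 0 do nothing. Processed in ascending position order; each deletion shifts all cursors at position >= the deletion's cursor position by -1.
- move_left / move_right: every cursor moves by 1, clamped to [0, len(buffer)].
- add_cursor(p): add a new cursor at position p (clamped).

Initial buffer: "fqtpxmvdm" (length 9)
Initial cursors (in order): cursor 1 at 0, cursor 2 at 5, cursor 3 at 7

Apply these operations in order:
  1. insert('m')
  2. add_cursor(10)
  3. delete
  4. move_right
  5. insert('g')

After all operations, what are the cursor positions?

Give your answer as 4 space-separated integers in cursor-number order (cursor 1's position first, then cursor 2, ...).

After op 1 (insert('m')): buffer="mfqtpxmmvmdm" (len 12), cursors c1@1 c2@7 c3@10, authorship 1.....2..3..
After op 2 (add_cursor(10)): buffer="mfqtpxmmvmdm" (len 12), cursors c1@1 c2@7 c3@10 c4@10, authorship 1.....2..3..
After op 3 (delete): buffer="fqtpxmdm" (len 8), cursors c1@0 c2@5 c3@6 c4@6, authorship ........
After op 4 (move_right): buffer="fqtpxmdm" (len 8), cursors c1@1 c2@6 c3@7 c4@7, authorship ........
After op 5 (insert('g')): buffer="fgqtpxmgdggm" (len 12), cursors c1@2 c2@8 c3@11 c4@11, authorship .1.....2.34.

Answer: 2 8 11 11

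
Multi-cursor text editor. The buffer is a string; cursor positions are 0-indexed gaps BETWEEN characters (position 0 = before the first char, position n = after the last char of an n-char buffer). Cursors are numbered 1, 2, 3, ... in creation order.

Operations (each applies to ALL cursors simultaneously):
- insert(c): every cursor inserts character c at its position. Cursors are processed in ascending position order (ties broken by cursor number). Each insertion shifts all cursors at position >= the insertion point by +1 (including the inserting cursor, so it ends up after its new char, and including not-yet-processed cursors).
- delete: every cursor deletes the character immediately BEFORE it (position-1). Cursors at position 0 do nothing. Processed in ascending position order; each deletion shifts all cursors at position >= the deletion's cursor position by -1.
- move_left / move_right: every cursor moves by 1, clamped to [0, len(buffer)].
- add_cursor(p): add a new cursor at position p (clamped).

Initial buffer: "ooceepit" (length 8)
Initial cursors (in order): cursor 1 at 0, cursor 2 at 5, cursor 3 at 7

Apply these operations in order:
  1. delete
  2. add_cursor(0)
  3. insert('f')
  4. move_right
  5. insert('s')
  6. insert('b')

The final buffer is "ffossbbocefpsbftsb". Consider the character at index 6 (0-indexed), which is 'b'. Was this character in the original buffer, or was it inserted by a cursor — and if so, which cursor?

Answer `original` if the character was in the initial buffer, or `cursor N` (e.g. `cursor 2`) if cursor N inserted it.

Answer: cursor 4

Derivation:
After op 1 (delete): buffer="oocept" (len 6), cursors c1@0 c2@4 c3@5, authorship ......
After op 2 (add_cursor(0)): buffer="oocept" (len 6), cursors c1@0 c4@0 c2@4 c3@5, authorship ......
After op 3 (insert('f')): buffer="ffoocefpft" (len 10), cursors c1@2 c4@2 c2@7 c3@9, authorship 14....2.3.
After op 4 (move_right): buffer="ffoocefpft" (len 10), cursors c1@3 c4@3 c2@8 c3@10, authorship 14....2.3.
After op 5 (insert('s')): buffer="ffossocefpsfts" (len 14), cursors c1@5 c4@5 c2@11 c3@14, authorship 14.14...2.23.3
After op 6 (insert('b')): buffer="ffossbbocefpsbftsb" (len 18), cursors c1@7 c4@7 c2@14 c3@18, authorship 14.1414...2.223.33
Authorship (.=original, N=cursor N): 1 4 . 1 4 1 4 . . . 2 . 2 2 3 . 3 3
Index 6: author = 4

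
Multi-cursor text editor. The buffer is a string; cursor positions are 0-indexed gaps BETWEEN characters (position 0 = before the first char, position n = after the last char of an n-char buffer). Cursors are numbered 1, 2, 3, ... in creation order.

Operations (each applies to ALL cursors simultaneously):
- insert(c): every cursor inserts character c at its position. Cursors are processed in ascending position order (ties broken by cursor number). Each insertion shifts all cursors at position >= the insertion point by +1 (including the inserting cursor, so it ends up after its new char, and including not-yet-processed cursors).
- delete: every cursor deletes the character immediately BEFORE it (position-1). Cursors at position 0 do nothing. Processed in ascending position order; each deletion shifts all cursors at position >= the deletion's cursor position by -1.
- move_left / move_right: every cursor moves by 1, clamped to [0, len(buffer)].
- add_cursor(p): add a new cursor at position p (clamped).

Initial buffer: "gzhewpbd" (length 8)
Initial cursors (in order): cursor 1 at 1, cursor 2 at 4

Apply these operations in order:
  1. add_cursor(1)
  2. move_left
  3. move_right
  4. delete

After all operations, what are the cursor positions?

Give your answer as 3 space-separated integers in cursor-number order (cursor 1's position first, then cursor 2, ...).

After op 1 (add_cursor(1)): buffer="gzhewpbd" (len 8), cursors c1@1 c3@1 c2@4, authorship ........
After op 2 (move_left): buffer="gzhewpbd" (len 8), cursors c1@0 c3@0 c2@3, authorship ........
After op 3 (move_right): buffer="gzhewpbd" (len 8), cursors c1@1 c3@1 c2@4, authorship ........
After op 4 (delete): buffer="zhwpbd" (len 6), cursors c1@0 c3@0 c2@2, authorship ......

Answer: 0 2 0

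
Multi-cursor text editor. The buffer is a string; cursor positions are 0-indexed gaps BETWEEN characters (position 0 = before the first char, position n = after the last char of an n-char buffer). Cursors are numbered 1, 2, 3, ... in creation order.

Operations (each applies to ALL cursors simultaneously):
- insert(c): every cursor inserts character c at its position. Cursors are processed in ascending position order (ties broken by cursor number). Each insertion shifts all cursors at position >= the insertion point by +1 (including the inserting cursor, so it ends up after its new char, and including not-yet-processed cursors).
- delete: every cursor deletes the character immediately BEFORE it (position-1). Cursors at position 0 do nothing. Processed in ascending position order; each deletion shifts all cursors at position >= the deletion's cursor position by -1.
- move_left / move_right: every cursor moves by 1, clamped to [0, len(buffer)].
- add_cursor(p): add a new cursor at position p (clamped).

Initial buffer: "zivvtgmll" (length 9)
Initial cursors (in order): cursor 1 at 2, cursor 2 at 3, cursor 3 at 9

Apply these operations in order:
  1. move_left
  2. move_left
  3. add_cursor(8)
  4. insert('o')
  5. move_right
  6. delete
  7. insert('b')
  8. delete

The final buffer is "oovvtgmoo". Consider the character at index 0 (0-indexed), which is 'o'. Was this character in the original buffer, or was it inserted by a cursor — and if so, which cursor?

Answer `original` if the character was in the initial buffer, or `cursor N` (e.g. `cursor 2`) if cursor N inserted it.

Answer: cursor 1

Derivation:
After op 1 (move_left): buffer="zivvtgmll" (len 9), cursors c1@1 c2@2 c3@8, authorship .........
After op 2 (move_left): buffer="zivvtgmll" (len 9), cursors c1@0 c2@1 c3@7, authorship .........
After op 3 (add_cursor(8)): buffer="zivvtgmll" (len 9), cursors c1@0 c2@1 c3@7 c4@8, authorship .........
After op 4 (insert('o')): buffer="ozoivvtgmolol" (len 13), cursors c1@1 c2@3 c3@10 c4@12, authorship 1.2......3.4.
After op 5 (move_right): buffer="ozoivvtgmolol" (len 13), cursors c1@2 c2@4 c3@11 c4@13, authorship 1.2......3.4.
After op 6 (delete): buffer="oovvtgmoo" (len 9), cursors c1@1 c2@2 c3@8 c4@9, authorship 12.....34
After op 7 (insert('b')): buffer="obobvvtgmobob" (len 13), cursors c1@2 c2@4 c3@11 c4@13, authorship 1122.....3344
After op 8 (delete): buffer="oovvtgmoo" (len 9), cursors c1@1 c2@2 c3@8 c4@9, authorship 12.....34
Authorship (.=original, N=cursor N): 1 2 . . . . . 3 4
Index 0: author = 1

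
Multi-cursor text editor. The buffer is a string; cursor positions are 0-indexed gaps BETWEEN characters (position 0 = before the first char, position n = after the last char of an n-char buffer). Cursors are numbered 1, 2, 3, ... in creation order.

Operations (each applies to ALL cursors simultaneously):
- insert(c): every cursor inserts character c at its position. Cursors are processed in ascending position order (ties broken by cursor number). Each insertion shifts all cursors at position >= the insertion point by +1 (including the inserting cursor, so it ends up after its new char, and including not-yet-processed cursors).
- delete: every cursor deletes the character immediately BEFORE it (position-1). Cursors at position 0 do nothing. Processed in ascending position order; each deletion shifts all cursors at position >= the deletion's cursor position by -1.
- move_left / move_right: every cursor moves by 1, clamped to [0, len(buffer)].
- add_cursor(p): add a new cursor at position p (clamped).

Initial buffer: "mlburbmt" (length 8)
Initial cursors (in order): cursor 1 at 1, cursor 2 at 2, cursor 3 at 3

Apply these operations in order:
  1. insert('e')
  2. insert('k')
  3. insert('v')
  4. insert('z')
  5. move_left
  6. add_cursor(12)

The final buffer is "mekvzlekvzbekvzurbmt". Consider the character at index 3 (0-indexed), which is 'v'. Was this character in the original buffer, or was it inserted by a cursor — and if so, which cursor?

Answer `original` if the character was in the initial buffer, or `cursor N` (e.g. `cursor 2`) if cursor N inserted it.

Answer: cursor 1

Derivation:
After op 1 (insert('e')): buffer="melebeurbmt" (len 11), cursors c1@2 c2@4 c3@6, authorship .1.2.3.....
After op 2 (insert('k')): buffer="meklekbekurbmt" (len 14), cursors c1@3 c2@6 c3@9, authorship .11.22.33.....
After op 3 (insert('v')): buffer="mekvlekvbekvurbmt" (len 17), cursors c1@4 c2@8 c3@12, authorship .111.222.333.....
After op 4 (insert('z')): buffer="mekvzlekvzbekvzurbmt" (len 20), cursors c1@5 c2@10 c3@15, authorship .1111.2222.3333.....
After op 5 (move_left): buffer="mekvzlekvzbekvzurbmt" (len 20), cursors c1@4 c2@9 c3@14, authorship .1111.2222.3333.....
After op 6 (add_cursor(12)): buffer="mekvzlekvzbekvzurbmt" (len 20), cursors c1@4 c2@9 c4@12 c3@14, authorship .1111.2222.3333.....
Authorship (.=original, N=cursor N): . 1 1 1 1 . 2 2 2 2 . 3 3 3 3 . . . . .
Index 3: author = 1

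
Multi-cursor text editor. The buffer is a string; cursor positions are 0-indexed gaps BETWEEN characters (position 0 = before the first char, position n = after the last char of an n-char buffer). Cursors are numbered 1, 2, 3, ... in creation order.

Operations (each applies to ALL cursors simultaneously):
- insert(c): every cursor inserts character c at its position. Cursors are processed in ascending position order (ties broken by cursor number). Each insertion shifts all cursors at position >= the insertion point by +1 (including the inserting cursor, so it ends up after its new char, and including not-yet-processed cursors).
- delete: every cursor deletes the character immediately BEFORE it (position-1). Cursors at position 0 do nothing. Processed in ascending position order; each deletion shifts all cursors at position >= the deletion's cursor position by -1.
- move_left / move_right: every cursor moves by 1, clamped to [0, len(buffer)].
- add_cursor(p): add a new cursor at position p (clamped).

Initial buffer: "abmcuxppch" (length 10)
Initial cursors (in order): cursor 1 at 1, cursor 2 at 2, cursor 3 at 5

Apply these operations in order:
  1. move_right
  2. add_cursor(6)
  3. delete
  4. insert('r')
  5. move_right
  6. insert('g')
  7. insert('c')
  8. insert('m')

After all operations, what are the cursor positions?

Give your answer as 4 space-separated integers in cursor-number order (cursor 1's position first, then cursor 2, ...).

Answer: 10 10 19 19

Derivation:
After op 1 (move_right): buffer="abmcuxppch" (len 10), cursors c1@2 c2@3 c3@6, authorship ..........
After op 2 (add_cursor(6)): buffer="abmcuxppch" (len 10), cursors c1@2 c2@3 c3@6 c4@6, authorship ..........
After op 3 (delete): buffer="acppch" (len 6), cursors c1@1 c2@1 c3@2 c4@2, authorship ......
After op 4 (insert('r')): buffer="arrcrrppch" (len 10), cursors c1@3 c2@3 c3@6 c4@6, authorship .12.34....
After op 5 (move_right): buffer="arrcrrppch" (len 10), cursors c1@4 c2@4 c3@7 c4@7, authorship .12.34....
After op 6 (insert('g')): buffer="arrcggrrpggpch" (len 14), cursors c1@6 c2@6 c3@11 c4@11, authorship .12.1234.34...
After op 7 (insert('c')): buffer="arrcggccrrpggccpch" (len 18), cursors c1@8 c2@8 c3@15 c4@15, authorship .12.121234.3434...
After op 8 (insert('m')): buffer="arrcggccmmrrpggccmmpch" (len 22), cursors c1@10 c2@10 c3@19 c4@19, authorship .12.12121234.343434...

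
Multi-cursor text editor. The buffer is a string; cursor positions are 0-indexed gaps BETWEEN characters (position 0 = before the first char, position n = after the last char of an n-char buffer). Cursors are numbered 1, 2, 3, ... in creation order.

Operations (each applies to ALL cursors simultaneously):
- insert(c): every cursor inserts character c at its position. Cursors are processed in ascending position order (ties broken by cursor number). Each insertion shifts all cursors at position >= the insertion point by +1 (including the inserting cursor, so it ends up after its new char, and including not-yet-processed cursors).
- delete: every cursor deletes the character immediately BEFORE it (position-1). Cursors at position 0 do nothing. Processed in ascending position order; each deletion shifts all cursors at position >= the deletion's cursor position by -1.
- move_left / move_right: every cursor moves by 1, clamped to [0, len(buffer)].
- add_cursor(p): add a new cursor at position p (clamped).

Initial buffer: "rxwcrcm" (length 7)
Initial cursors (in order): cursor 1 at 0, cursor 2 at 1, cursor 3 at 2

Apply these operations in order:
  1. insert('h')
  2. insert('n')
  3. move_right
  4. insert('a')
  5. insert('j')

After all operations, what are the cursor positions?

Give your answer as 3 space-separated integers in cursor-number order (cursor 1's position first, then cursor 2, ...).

After op 1 (insert('h')): buffer="hrhxhwcrcm" (len 10), cursors c1@1 c2@3 c3@5, authorship 1.2.3.....
After op 2 (insert('n')): buffer="hnrhnxhnwcrcm" (len 13), cursors c1@2 c2@5 c3@8, authorship 11.22.33.....
After op 3 (move_right): buffer="hnrhnxhnwcrcm" (len 13), cursors c1@3 c2@6 c3@9, authorship 11.22.33.....
After op 4 (insert('a')): buffer="hnrahnxahnwacrcm" (len 16), cursors c1@4 c2@8 c3@12, authorship 11.122.233.3....
After op 5 (insert('j')): buffer="hnrajhnxajhnwajcrcm" (len 19), cursors c1@5 c2@10 c3@15, authorship 11.1122.2233.33....

Answer: 5 10 15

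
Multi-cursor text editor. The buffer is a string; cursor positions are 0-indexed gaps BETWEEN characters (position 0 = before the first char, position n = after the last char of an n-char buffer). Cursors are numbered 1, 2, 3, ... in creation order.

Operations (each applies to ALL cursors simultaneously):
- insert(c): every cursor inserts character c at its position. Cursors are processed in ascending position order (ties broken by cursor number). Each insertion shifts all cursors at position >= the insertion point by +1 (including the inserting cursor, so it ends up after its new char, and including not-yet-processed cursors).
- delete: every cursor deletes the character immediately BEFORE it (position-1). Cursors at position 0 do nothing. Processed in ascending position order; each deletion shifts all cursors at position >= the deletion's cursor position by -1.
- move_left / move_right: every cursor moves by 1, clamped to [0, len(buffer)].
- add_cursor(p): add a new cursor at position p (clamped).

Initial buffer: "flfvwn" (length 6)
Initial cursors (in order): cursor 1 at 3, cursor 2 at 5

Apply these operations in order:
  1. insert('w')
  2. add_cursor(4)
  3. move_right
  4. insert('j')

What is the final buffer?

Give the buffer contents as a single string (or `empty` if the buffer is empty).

After op 1 (insert('w')): buffer="flfwvwwn" (len 8), cursors c1@4 c2@7, authorship ...1..2.
After op 2 (add_cursor(4)): buffer="flfwvwwn" (len 8), cursors c1@4 c3@4 c2@7, authorship ...1..2.
After op 3 (move_right): buffer="flfwvwwn" (len 8), cursors c1@5 c3@5 c2@8, authorship ...1..2.
After op 4 (insert('j')): buffer="flfwvjjwwnj" (len 11), cursors c1@7 c3@7 c2@11, authorship ...1.13.2.2

Answer: flfwvjjwwnj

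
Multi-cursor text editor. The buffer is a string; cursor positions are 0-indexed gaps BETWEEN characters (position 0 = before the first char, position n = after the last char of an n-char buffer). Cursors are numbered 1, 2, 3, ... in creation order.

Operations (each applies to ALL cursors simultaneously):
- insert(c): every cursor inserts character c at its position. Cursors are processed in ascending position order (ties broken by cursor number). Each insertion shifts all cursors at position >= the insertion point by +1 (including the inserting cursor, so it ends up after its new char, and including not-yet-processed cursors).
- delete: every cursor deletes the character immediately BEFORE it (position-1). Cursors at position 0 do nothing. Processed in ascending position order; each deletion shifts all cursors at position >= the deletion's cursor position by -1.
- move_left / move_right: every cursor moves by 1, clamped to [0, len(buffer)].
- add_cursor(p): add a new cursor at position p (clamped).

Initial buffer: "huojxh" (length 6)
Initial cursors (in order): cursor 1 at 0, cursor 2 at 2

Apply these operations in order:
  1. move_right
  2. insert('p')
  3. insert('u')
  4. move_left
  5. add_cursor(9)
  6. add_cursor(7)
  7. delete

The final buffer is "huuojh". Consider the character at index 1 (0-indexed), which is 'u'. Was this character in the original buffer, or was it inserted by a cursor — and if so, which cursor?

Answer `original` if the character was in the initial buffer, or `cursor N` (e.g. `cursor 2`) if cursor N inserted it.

Answer: cursor 1

Derivation:
After op 1 (move_right): buffer="huojxh" (len 6), cursors c1@1 c2@3, authorship ......
After op 2 (insert('p')): buffer="hpuopjxh" (len 8), cursors c1@2 c2@5, authorship .1..2...
After op 3 (insert('u')): buffer="hpuuopujxh" (len 10), cursors c1@3 c2@7, authorship .11..22...
After op 4 (move_left): buffer="hpuuopujxh" (len 10), cursors c1@2 c2@6, authorship .11..22...
After op 5 (add_cursor(9)): buffer="hpuuopujxh" (len 10), cursors c1@2 c2@6 c3@9, authorship .11..22...
After op 6 (add_cursor(7)): buffer="hpuuopujxh" (len 10), cursors c1@2 c2@6 c4@7 c3@9, authorship .11..22...
After op 7 (delete): buffer="huuojh" (len 6), cursors c1@1 c2@4 c4@4 c3@5, authorship .1....
Authorship (.=original, N=cursor N): . 1 . . . .
Index 1: author = 1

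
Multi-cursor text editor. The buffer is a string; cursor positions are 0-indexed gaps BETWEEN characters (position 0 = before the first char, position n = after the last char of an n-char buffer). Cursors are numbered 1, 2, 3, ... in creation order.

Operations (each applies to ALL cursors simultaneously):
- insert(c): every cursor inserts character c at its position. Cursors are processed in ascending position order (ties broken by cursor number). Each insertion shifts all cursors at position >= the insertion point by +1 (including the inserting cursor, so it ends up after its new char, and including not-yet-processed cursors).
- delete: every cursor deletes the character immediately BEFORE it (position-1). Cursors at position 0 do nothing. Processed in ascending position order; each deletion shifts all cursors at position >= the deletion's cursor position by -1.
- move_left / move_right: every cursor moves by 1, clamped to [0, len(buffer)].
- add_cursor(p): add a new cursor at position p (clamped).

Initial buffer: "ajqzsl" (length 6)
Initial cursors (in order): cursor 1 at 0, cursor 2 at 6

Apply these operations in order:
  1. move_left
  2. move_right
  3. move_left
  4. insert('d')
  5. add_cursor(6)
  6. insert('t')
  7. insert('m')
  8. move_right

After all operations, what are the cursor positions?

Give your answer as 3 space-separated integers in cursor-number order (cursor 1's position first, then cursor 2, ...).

Answer: 4 14 11

Derivation:
After op 1 (move_left): buffer="ajqzsl" (len 6), cursors c1@0 c2@5, authorship ......
After op 2 (move_right): buffer="ajqzsl" (len 6), cursors c1@1 c2@6, authorship ......
After op 3 (move_left): buffer="ajqzsl" (len 6), cursors c1@0 c2@5, authorship ......
After op 4 (insert('d')): buffer="dajqzsdl" (len 8), cursors c1@1 c2@7, authorship 1.....2.
After op 5 (add_cursor(6)): buffer="dajqzsdl" (len 8), cursors c1@1 c3@6 c2@7, authorship 1.....2.
After op 6 (insert('t')): buffer="dtajqzstdtl" (len 11), cursors c1@2 c3@8 c2@10, authorship 11.....322.
After op 7 (insert('m')): buffer="dtmajqzstmdtml" (len 14), cursors c1@3 c3@10 c2@13, authorship 111.....33222.
After op 8 (move_right): buffer="dtmajqzstmdtml" (len 14), cursors c1@4 c3@11 c2@14, authorship 111.....33222.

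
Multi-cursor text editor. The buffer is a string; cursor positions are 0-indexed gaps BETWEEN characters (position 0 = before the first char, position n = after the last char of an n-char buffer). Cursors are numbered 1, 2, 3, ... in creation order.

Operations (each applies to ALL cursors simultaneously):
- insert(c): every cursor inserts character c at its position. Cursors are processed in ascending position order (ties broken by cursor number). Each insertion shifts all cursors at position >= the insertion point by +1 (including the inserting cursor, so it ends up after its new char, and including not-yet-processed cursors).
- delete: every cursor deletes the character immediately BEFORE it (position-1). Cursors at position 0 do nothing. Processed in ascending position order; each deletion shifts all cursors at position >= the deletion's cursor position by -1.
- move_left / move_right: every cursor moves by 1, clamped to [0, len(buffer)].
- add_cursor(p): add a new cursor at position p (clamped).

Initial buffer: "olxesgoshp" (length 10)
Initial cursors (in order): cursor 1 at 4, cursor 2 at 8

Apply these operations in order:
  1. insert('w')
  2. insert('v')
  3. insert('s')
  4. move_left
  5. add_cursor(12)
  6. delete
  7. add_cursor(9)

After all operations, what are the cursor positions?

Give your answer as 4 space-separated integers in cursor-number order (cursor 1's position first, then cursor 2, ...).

Answer: 5 10 10 9

Derivation:
After op 1 (insert('w')): buffer="olxewsgoswhp" (len 12), cursors c1@5 c2@10, authorship ....1....2..
After op 2 (insert('v')): buffer="olxewvsgoswvhp" (len 14), cursors c1@6 c2@12, authorship ....11....22..
After op 3 (insert('s')): buffer="olxewvssgoswvshp" (len 16), cursors c1@7 c2@14, authorship ....111....222..
After op 4 (move_left): buffer="olxewvssgoswvshp" (len 16), cursors c1@6 c2@13, authorship ....111....222..
After op 5 (add_cursor(12)): buffer="olxewvssgoswvshp" (len 16), cursors c1@6 c3@12 c2@13, authorship ....111....222..
After op 6 (delete): buffer="olxewssgosshp" (len 13), cursors c1@5 c2@10 c3@10, authorship ....11....2..
After op 7 (add_cursor(9)): buffer="olxewssgosshp" (len 13), cursors c1@5 c4@9 c2@10 c3@10, authorship ....11....2..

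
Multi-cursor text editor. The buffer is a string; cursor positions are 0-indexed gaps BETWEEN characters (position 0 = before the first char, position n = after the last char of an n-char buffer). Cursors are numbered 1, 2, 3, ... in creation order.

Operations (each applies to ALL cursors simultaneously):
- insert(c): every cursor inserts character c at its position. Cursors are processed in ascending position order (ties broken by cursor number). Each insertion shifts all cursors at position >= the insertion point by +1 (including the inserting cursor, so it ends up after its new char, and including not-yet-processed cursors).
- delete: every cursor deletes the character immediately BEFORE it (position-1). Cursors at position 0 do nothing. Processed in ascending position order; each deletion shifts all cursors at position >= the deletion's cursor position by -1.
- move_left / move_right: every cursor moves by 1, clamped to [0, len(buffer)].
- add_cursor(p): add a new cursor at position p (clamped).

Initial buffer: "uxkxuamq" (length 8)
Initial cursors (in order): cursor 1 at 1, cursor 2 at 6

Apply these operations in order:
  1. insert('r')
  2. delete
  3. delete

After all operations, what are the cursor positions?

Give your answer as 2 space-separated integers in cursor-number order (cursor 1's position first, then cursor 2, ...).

Answer: 0 4

Derivation:
After op 1 (insert('r')): buffer="urxkxuarmq" (len 10), cursors c1@2 c2@8, authorship .1.....2..
After op 2 (delete): buffer="uxkxuamq" (len 8), cursors c1@1 c2@6, authorship ........
After op 3 (delete): buffer="xkxumq" (len 6), cursors c1@0 c2@4, authorship ......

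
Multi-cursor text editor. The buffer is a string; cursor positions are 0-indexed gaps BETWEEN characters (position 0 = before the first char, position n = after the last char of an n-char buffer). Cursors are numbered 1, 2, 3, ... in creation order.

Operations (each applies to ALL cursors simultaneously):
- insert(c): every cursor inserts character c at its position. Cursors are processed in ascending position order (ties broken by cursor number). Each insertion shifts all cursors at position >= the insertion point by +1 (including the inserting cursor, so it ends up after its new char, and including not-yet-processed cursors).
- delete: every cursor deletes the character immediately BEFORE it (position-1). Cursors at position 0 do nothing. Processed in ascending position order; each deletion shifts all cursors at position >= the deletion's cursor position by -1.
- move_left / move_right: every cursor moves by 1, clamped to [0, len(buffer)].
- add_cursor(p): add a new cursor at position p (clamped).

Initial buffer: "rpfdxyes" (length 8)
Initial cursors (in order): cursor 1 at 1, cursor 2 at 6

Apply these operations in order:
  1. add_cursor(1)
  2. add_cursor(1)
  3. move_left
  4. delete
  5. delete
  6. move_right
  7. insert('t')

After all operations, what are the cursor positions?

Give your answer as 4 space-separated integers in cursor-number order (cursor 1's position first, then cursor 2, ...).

Answer: 4 8 4 4

Derivation:
After op 1 (add_cursor(1)): buffer="rpfdxyes" (len 8), cursors c1@1 c3@1 c2@6, authorship ........
After op 2 (add_cursor(1)): buffer="rpfdxyes" (len 8), cursors c1@1 c3@1 c4@1 c2@6, authorship ........
After op 3 (move_left): buffer="rpfdxyes" (len 8), cursors c1@0 c3@0 c4@0 c2@5, authorship ........
After op 4 (delete): buffer="rpfdyes" (len 7), cursors c1@0 c3@0 c4@0 c2@4, authorship .......
After op 5 (delete): buffer="rpfyes" (len 6), cursors c1@0 c3@0 c4@0 c2@3, authorship ......
After op 6 (move_right): buffer="rpfyes" (len 6), cursors c1@1 c3@1 c4@1 c2@4, authorship ......
After op 7 (insert('t')): buffer="rtttpfytes" (len 10), cursors c1@4 c3@4 c4@4 c2@8, authorship .134...2..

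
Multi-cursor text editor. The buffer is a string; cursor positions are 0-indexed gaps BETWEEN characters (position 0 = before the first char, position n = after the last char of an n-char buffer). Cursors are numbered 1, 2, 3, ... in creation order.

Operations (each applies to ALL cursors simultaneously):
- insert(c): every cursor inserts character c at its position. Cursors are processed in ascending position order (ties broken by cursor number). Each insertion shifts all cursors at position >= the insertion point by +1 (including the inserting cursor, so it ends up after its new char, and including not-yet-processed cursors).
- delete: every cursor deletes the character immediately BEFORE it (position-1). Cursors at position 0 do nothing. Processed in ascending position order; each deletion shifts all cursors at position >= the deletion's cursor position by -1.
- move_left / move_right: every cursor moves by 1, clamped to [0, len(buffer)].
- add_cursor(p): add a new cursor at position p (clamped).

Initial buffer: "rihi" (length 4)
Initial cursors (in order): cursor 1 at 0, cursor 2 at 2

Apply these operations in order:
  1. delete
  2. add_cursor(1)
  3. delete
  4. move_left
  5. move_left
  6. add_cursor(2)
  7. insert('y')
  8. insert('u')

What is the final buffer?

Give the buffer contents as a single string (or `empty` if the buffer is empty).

Answer: yyyuuuhiyu

Derivation:
After op 1 (delete): buffer="rhi" (len 3), cursors c1@0 c2@1, authorship ...
After op 2 (add_cursor(1)): buffer="rhi" (len 3), cursors c1@0 c2@1 c3@1, authorship ...
After op 3 (delete): buffer="hi" (len 2), cursors c1@0 c2@0 c3@0, authorship ..
After op 4 (move_left): buffer="hi" (len 2), cursors c1@0 c2@0 c3@0, authorship ..
After op 5 (move_left): buffer="hi" (len 2), cursors c1@0 c2@0 c3@0, authorship ..
After op 6 (add_cursor(2)): buffer="hi" (len 2), cursors c1@0 c2@0 c3@0 c4@2, authorship ..
After op 7 (insert('y')): buffer="yyyhiy" (len 6), cursors c1@3 c2@3 c3@3 c4@6, authorship 123..4
After op 8 (insert('u')): buffer="yyyuuuhiyu" (len 10), cursors c1@6 c2@6 c3@6 c4@10, authorship 123123..44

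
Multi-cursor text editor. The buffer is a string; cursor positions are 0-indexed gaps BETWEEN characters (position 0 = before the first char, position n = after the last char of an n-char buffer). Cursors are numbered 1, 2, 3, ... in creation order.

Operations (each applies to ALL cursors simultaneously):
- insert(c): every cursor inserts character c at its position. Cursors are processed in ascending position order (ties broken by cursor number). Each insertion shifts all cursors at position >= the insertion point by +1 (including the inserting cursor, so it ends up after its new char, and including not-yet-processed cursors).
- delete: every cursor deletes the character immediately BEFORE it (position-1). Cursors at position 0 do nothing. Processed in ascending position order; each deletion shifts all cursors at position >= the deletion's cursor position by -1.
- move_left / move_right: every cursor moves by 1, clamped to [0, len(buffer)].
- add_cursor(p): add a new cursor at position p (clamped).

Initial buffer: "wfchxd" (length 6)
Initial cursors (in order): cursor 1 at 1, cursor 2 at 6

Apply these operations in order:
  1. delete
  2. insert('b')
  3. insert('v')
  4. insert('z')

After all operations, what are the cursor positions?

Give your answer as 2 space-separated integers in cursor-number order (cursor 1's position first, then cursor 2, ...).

After op 1 (delete): buffer="fchx" (len 4), cursors c1@0 c2@4, authorship ....
After op 2 (insert('b')): buffer="bfchxb" (len 6), cursors c1@1 c2@6, authorship 1....2
After op 3 (insert('v')): buffer="bvfchxbv" (len 8), cursors c1@2 c2@8, authorship 11....22
After op 4 (insert('z')): buffer="bvzfchxbvz" (len 10), cursors c1@3 c2@10, authorship 111....222

Answer: 3 10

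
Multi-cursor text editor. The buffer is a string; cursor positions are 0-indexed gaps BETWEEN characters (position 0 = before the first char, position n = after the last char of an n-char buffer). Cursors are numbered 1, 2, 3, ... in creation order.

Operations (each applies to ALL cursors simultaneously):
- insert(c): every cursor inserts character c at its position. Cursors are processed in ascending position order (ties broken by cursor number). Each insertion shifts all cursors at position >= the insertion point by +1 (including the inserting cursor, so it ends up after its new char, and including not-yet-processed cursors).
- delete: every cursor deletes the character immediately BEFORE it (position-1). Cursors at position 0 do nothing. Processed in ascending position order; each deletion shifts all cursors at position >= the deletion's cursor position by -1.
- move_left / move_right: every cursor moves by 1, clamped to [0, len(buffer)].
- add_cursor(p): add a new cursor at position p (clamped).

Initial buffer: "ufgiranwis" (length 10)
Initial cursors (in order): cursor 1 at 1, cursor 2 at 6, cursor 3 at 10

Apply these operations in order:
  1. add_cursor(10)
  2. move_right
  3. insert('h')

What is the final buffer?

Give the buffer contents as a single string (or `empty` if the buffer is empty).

Answer: ufhgiranhwishh

Derivation:
After op 1 (add_cursor(10)): buffer="ufgiranwis" (len 10), cursors c1@1 c2@6 c3@10 c4@10, authorship ..........
After op 2 (move_right): buffer="ufgiranwis" (len 10), cursors c1@2 c2@7 c3@10 c4@10, authorship ..........
After op 3 (insert('h')): buffer="ufhgiranhwishh" (len 14), cursors c1@3 c2@9 c3@14 c4@14, authorship ..1.....2...34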